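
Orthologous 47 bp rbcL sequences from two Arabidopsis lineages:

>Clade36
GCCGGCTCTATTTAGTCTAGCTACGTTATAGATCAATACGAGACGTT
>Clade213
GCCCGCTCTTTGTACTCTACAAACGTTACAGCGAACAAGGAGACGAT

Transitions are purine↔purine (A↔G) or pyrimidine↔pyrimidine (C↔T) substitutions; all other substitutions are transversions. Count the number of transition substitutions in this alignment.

The sequences differ at positions 4 (G/C, transversion), 10 (A/T, transversion), 12 (T/G, transversion), 15 (G/C, transversion), 20 (G/C, transversion), 21 (C/A, transversion), 22 (T/A, transversion), 29 (T/C, transition), 32 (A/C, transversion), 33 (T/G, transversion), 34 (C/A, transversion), 36 (A/C, transversion), 37 (T/A, transversion), 39 (C/G, transversion), 46 (T/A, transversion).
Of the 15 differences, 1 transition and 14 transversions, so the answer is 1.

1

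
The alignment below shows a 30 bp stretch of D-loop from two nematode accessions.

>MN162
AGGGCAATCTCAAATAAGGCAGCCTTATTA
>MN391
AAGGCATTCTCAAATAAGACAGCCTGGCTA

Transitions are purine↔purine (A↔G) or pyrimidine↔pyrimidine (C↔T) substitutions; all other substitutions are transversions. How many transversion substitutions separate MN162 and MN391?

2

Differing sites — 2:G/A (Ti); 7:A/T (Tv); 19:G/A (Ti); 26:T/G (Tv); 27:A/G (Ti); 28:T/C (Ti).
Of the 6 differences, 4 transitions and 2 transversions, so the answer is 2.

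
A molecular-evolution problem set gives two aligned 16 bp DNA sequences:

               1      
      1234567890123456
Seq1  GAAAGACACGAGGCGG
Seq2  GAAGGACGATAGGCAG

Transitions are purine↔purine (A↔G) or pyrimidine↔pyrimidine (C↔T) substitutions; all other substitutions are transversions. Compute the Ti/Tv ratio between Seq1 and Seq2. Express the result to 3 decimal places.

1.500

The sequences differ at positions 4 (A/G, transition), 8 (A/G, transition), 9 (C/A, transversion), 10 (G/T, transversion), 15 (G/A, transition).
Of the 5 differences, 3 transitions and 2 transversions, so Ti/Tv = 3/2 = 1.500.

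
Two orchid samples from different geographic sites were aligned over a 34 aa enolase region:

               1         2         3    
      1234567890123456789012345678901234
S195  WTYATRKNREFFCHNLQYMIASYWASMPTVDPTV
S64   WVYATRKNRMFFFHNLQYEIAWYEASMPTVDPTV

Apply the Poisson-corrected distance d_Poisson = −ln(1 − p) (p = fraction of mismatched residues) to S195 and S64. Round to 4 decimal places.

0.1942

The sequences differ at positions 2 (T/V), 10 (E/M), 13 (C/F), 19 (M/E), 22 (S/W), 24 (W/E).
p = 6/34 = 0.176471.
d = −ln(1 − 0.176471) = −ln(0.823529) = 0.1942.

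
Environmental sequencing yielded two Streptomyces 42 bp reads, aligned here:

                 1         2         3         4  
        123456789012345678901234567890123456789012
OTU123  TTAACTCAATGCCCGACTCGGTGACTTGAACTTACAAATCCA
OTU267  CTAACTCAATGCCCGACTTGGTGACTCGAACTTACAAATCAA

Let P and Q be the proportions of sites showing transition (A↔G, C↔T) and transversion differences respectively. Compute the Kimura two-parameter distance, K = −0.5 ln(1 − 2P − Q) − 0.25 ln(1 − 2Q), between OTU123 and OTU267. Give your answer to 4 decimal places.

The sequences differ at positions 1 (T/C, transition), 19 (C/T, transition), 27 (T/C, transition), 41 (C/A, transversion).
Of the 4 differences, 3 transitions and 1 transversion over 42 sites: P = 3/42 = 0.071429, Q = 1/42 = 0.023810.
d = −0.5·ln(0.833332) − 0.25·ln(0.952380) = −0.5·(-0.182323) − 0.25·(-0.048791) = 0.1034.

0.1034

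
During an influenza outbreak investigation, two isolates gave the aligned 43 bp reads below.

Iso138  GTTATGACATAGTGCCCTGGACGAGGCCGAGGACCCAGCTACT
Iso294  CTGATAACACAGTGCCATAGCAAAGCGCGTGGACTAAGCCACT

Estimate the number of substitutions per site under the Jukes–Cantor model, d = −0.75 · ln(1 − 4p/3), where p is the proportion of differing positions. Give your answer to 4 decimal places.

Mismatches occur at site 1 (G↔C), site 3 (T↔G), site 6 (G↔A), site 10 (T↔C), site 17 (C↔A), site 19 (G↔A), site 21 (A↔C), site 22 (C↔A), site 23 (G↔A), site 26 (G↔C), site 27 (C↔G), site 30 (A↔T), site 35 (C↔T), site 36 (C↔A), site 40 (T↔C).
p = 15/43 = 0.348837.
d = −0.75 · ln(1 − (4/3)·0.348837) = −0.75 · ln(0.534884) = −0.75 · (-0.625705) = 0.4693.

0.4693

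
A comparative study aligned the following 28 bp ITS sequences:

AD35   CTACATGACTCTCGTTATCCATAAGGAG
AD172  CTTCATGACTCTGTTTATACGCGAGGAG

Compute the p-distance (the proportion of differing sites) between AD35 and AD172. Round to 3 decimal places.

The sequences differ at positions 3 (A/T), 13 (C/G), 14 (G/T), 19 (C/A), 21 (A/G), 22 (T/C), 23 (A/G).
There are 7 differences over 28 sites, so p = 7/28 = 0.250.

0.250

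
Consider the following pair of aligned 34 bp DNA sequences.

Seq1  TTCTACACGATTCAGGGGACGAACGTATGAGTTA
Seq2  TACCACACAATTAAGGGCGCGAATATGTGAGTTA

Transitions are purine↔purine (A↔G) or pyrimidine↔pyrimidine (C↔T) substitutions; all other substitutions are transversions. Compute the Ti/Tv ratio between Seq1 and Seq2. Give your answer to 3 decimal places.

2.000

The sequences differ at positions 2 (T/A, transversion), 4 (T/C, transition), 9 (G/A, transition), 13 (C/A, transversion), 18 (G/C, transversion), 19 (A/G, transition), 24 (C/T, transition), 25 (G/A, transition), 27 (A/G, transition).
Of the 9 differences, 6 transitions and 3 transversions, so Ti/Tv = 6/3 = 2.000.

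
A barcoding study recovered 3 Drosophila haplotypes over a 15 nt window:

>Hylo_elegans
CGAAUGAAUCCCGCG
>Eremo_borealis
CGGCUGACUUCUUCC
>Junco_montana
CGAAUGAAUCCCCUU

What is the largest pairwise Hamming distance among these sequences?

8

Pairwise Hamming distances:
  Hylo_elegans vs Eremo_borealis: 7
  Hylo_elegans vs Junco_montana: 3
  Eremo_borealis vs Junco_montana: 8
The largest is 8, between Eremo_borealis and Junco_montana.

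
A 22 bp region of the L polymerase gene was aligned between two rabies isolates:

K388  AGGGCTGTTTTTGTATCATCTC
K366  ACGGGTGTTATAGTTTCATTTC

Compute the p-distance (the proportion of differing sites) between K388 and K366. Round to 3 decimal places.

The sequences differ at positions 2 (G/C), 5 (C/G), 10 (T/A), 12 (T/A), 15 (A/T), 20 (C/T).
There are 6 differences over 22 sites, so p = 6/22 = 0.273.

0.273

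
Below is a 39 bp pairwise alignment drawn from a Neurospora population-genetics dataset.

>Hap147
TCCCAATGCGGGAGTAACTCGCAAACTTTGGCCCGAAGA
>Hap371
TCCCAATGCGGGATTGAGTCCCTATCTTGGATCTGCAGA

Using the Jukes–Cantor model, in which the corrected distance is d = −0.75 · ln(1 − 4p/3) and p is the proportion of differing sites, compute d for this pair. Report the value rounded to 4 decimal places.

The sequences differ at positions 14 (G/T), 16 (A/G), 18 (C/G), 21 (G/C), 23 (A/T), 25 (A/T), 29 (T/G), 31 (G/A), 32 (C/T), 34 (C/T), 36 (A/C).
p = 11/39 = 0.282051.
d = −0.75 · ln(1 − (4/3)·0.282051) = −0.75 · ln(0.623932) = −0.75 · (-0.471714) = 0.3538.

0.3538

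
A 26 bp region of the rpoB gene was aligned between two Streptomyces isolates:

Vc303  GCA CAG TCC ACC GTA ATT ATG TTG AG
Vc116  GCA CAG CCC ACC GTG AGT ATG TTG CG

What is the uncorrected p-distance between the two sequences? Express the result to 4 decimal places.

0.1538

Mismatches occur at site 7 (T/C), site 15 (A/G), site 17 (T/G), site 25 (A/C).
There are 4 differences over 26 sites, so p = 4/26 = 0.1538.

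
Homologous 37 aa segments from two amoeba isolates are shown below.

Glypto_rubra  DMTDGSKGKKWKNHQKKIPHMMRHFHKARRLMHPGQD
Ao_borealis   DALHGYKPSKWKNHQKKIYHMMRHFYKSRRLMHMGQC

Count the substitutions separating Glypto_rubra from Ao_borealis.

The sequences differ at positions 2 (M/A), 3 (T/L), 4 (D/H), 6 (S/Y), 8 (G/P), 9 (K/S), 19 (P/Y), 26 (H/Y), 28 (A/S), 34 (P/M), 37 (D/C).
That gives 11 mismatches out of 37 aligned sites, so the Hamming distance is 11.

11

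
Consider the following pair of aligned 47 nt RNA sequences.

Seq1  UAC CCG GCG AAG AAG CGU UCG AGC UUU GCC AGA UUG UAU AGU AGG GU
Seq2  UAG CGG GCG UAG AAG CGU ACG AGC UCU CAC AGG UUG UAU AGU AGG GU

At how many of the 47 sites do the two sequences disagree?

Differing sites — 3:C/G; 5:C/G; 10:A/U; 19:U/A; 26:U/C; 28:G/C; 29:C/A; 33:A/G.
That gives 8 mismatches out of 47 aligned sites, so the Hamming distance is 8.

8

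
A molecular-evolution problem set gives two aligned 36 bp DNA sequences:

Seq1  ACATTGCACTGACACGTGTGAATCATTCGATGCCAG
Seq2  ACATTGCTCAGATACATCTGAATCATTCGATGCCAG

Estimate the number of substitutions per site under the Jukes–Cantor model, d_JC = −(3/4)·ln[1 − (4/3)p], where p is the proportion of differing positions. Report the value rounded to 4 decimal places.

The sequences differ at positions 8 (A/T), 10 (T/A), 13 (C/T), 16 (G/A), 18 (G/C).
p = 5/36 = 0.138889.
d = −0.75 · ln(1 − (4/3)·0.138889) = −0.75 · ln(0.814815) = −0.75 · (-0.204794) = 0.1536.

0.1536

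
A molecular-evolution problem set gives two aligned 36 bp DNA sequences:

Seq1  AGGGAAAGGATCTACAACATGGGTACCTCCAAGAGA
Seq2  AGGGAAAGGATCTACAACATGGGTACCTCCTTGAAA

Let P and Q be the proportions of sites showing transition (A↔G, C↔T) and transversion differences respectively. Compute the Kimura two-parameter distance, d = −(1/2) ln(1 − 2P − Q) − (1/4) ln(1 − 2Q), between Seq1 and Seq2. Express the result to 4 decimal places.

0.0883

Mismatches occur at site 31 (A→T, transversion), site 32 (A→T, transversion), site 35 (G→A, transition).
Of the 3 differences, 1 transition and 2 transversions over 36 sites: P = 1/36 = 0.027778, Q = 2/36 = 0.055556.
d = −0.5·ln(0.888888) − 0.25·ln(0.888888) = −0.5·(-0.117784) − 0.25·(-0.117784) = 0.0883.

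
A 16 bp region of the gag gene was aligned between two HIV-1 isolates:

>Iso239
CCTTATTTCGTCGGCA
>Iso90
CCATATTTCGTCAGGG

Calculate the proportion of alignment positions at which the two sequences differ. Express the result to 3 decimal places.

0.250

Differing sites — 3:T/A; 13:G/A; 15:C/G; 16:A/G.
There are 4 differences over 16 sites, so p = 4/16 = 0.250.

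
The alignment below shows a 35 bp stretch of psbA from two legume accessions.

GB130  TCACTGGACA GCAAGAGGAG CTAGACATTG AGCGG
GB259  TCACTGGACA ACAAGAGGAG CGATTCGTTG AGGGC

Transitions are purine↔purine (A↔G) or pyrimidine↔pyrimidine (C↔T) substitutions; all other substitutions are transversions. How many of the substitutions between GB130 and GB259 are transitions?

2

Differing sites — 11:G/A (Ti); 22:T/G (Tv); 24:G/T (Tv); 25:A/T (Tv); 27:A/G (Ti); 33:C/G (Tv); 35:G/C (Tv).
Of the 7 differences, 2 transitions and 5 transversions, so the answer is 2.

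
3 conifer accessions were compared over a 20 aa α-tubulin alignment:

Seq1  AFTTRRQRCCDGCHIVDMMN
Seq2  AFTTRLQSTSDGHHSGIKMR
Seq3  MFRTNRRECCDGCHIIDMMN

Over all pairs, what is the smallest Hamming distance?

Pairwise Hamming distances:
  Seq1 vs Seq2: 10
  Seq1 vs Seq3: 6
  Seq2 vs Seq3: 14
The smallest is 6, between Seq1 and Seq3.

6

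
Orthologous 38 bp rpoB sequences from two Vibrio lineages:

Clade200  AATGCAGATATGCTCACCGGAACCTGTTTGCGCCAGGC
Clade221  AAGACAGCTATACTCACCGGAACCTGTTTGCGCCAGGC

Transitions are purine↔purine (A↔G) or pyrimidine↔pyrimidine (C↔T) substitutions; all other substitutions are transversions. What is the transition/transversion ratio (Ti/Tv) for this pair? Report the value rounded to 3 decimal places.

The sequences differ at positions 3 (T/G, transversion), 4 (G/A, transition), 8 (A/C, transversion), 12 (G/A, transition).
Of the 4 differences, 2 transitions and 2 transversions, so Ti/Tv = 2/2 = 1.000.

1.000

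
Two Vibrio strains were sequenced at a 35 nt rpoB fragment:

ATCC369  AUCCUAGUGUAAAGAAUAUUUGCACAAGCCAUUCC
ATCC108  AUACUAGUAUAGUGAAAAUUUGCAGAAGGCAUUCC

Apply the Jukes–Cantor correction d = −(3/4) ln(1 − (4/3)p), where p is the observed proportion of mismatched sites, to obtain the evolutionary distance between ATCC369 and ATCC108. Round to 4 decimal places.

Differing sites — 3:C/A; 9:G/A; 12:A/G; 13:A/U; 17:U/A; 25:C/G; 29:C/G.
p = 7/35 = 0.200000.
d = −0.75 · ln(1 − (4/3)·0.200000) = −0.75 · ln(0.733333) = −0.75 · (-0.310155) = 0.2326.

0.2326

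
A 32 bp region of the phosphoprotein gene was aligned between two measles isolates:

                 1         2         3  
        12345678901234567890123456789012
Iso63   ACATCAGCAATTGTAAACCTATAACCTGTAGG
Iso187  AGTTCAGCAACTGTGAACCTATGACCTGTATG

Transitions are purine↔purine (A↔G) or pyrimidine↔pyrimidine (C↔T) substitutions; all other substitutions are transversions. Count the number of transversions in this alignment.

The sequences differ at positions 2 (C/G, transversion), 3 (A/T, transversion), 11 (T/C, transition), 15 (A/G, transition), 23 (A/G, transition), 31 (G/T, transversion).
Of the 6 differences, 3 transitions and 3 transversions, so the answer is 3.

3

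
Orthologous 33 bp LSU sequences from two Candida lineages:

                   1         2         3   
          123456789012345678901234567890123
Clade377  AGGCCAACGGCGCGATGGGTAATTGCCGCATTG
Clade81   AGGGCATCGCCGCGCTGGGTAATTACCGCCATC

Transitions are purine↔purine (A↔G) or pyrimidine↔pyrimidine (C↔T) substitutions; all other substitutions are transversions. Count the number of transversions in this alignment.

7

Mismatches occur at site 4 (C→G, transversion), site 7 (A→T, transversion), site 10 (G→C, transversion), site 15 (A→C, transversion), site 25 (G→A, transition), site 30 (A→C, transversion), site 31 (T→A, transversion), site 33 (G→C, transversion).
Of the 8 differences, 1 transition and 7 transversions, so the answer is 7.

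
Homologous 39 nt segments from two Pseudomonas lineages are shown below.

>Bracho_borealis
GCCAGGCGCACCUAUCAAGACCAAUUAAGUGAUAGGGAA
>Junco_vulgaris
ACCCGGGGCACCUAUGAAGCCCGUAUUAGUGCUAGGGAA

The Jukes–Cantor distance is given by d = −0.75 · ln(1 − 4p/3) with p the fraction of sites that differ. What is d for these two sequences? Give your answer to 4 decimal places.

0.3138

The sequences differ at positions 1 (G/A), 4 (A/C), 7 (C/G), 16 (C/G), 20 (A/C), 23 (A/G), 24 (A/U), 25 (U/A), 27 (A/U), 32 (A/C).
p = 10/39 = 0.256410.
d = −0.75 · ln(1 − (4/3)·0.256410) = −0.75 · ln(0.658120) = −0.75 · (-0.418368) = 0.3138.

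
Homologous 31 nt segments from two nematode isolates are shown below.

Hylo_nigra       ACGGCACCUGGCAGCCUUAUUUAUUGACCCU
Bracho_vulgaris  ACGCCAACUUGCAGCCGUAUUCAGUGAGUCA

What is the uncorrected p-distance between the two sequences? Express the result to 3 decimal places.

Differing sites — 4:G/C; 7:C/A; 10:G/U; 17:U/G; 22:U/C; 24:U/G; 28:C/G; 29:C/U; 31:U/A.
There are 9 differences over 31 sites, so p = 9/31 = 0.290.

0.290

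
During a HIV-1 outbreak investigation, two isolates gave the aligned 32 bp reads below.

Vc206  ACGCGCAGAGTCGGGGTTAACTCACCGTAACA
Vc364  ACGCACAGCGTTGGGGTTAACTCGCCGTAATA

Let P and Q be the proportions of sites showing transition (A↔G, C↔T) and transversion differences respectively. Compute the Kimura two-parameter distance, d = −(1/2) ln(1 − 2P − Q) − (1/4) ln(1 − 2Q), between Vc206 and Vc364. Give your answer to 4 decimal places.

0.1813

Differing sites — 5:G/A (Ti); 9:A/C (Tv); 12:C/T (Ti); 24:A/G (Ti); 31:C/T (Ti).
Of the 5 differences, 4 transitions and 1 transversion over 32 sites: P = 4/32 = 0.125000, Q = 1/32 = 0.031250.
d = −0.5·ln(0.718750) − 0.25·ln(0.937500) = −0.5·(-0.330242) − 0.25·(-0.064539) = 0.1813.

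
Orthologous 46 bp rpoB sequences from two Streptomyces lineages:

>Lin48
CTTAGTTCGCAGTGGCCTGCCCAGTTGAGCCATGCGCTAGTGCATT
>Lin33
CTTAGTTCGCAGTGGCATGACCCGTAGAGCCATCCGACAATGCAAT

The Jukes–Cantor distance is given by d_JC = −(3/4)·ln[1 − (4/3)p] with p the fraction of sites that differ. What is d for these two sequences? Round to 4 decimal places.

Differing sites — 17:C/A; 20:C/A; 23:A/C; 26:T/A; 34:G/C; 37:C/A; 38:T/C; 40:G/A; 45:T/A.
p = 9/46 = 0.195652.
d = −0.75 · ln(1 − (4/3)·0.195652) = −0.75 · ln(0.739131) = −0.75 · (-0.302280) = 0.2267.

0.2267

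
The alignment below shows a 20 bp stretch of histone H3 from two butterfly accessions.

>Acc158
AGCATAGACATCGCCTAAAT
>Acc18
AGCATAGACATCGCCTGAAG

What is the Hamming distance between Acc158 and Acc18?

Mismatches occur at site 17 (A↔G), site 20 (T↔G).
That gives 2 mismatches out of 20 aligned sites, so the Hamming distance is 2.

2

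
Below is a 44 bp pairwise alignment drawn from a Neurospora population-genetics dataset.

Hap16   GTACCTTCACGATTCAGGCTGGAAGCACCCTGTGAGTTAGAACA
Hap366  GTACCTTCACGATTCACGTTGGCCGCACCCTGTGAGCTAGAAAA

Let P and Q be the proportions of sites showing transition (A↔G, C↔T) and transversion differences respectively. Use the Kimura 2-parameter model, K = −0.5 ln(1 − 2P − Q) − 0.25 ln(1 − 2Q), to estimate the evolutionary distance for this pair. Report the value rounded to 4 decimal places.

The sequences differ at positions 17 (G/C, transversion), 19 (C/T, transition), 23 (A/C, transversion), 24 (A/C, transversion), 37 (T/C, transition), 43 (C/A, transversion).
Of the 6 differences, 2 transitions and 4 transversions over 44 sites: P = 2/44 = 0.045455, Q = 4/44 = 0.090909.
d = −0.5·ln(0.818181) − 0.25·ln(0.818182) = −0.5·(-0.200672) − 0.25·(-0.200670) = 0.1505.

0.1505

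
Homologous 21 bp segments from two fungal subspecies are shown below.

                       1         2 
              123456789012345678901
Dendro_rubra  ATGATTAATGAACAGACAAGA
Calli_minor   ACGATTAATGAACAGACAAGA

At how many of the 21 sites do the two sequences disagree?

Differing sites — 2:T/C.
That gives 1 mismatch out of 21 aligned sites, so the Hamming distance is 1.

1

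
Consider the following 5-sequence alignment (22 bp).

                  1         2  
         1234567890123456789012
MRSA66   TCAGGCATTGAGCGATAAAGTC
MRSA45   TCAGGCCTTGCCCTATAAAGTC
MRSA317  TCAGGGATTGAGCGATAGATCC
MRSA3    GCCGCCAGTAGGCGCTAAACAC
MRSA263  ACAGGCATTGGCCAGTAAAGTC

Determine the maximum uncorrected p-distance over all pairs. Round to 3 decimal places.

0.545

Pairwise Hamming distances:
  MRSA66 vs MRSA45: 4
  MRSA66 vs MRSA317: 4
  MRSA66 vs MRSA3: 9
  MRSA66 vs MRSA263: 5
  MRSA45 vs MRSA317: 8
  MRSA45 vs MRSA3: 12
  MRSA45 vs MRSA263: 5
  MRSA317 vs MRSA3: 11
  MRSA317 vs MRSA263: 9
  MRSA3 vs MRSA263: 10
The largest is 12 mismatches, between MRSA45 and MRSA3; p = 12/22 = 0.545.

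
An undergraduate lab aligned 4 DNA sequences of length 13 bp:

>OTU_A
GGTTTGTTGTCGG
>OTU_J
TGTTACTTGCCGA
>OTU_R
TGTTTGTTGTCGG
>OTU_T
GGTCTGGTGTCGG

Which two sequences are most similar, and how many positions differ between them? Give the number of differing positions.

Pairwise Hamming distances:
  OTU_A vs OTU_J: 5
  OTU_A vs OTU_R: 1
  OTU_A vs OTU_T: 2
  OTU_J vs OTU_R: 4
  OTU_J vs OTU_T: 7
  OTU_R vs OTU_T: 3
The smallest is 1, between OTU_A and OTU_R.

1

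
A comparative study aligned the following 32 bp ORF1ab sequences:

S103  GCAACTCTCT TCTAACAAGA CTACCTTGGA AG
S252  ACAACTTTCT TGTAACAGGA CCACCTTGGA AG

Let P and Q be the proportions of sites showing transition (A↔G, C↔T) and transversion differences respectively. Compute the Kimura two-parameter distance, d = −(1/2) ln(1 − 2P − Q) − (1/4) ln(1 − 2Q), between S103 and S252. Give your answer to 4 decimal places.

The sequences differ at positions 1 (G/A, transition), 7 (C/T, transition), 12 (C/G, transversion), 18 (A/G, transition), 22 (T/C, transition).
Of the 5 differences, 4 transitions and 1 transversion over 32 sites: P = 4/32 = 0.125000, Q = 1/32 = 0.031250.
d = −0.5·ln(0.718750) − 0.25·ln(0.937500) = −0.5·(-0.330242) − 0.25·(-0.064539) = 0.1813.

0.1813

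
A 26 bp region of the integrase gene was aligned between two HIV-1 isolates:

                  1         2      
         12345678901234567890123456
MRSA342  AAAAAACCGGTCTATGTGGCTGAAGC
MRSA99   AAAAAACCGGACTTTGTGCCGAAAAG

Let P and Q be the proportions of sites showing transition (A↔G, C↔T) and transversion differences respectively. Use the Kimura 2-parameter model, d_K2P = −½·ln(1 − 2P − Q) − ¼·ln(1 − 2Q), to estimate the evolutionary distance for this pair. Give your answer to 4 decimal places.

0.3338

Mismatches occur at site 11 (T/A, transversion), site 14 (A/T, transversion), site 19 (G/C, transversion), site 21 (T/G, transversion), site 22 (G/A, transition), site 25 (G/A, transition), site 26 (C/G, transversion).
Of the 7 differences, 2 transitions and 5 transversions over 26 sites: P = 2/26 = 0.076923, Q = 5/26 = 0.192308.
d = −0.5·ln(0.653846) − 0.25·ln(0.615384) = −0.5·(-0.424883) − 0.25·(-0.485509) = 0.3338.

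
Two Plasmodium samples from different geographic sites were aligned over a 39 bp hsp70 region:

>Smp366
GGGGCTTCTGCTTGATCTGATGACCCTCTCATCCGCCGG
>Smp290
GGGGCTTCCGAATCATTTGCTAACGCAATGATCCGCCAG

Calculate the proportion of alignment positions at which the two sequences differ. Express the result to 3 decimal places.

0.308

The sequences differ at positions 9 (T/C), 11 (C/A), 12 (T/A), 14 (G/C), 17 (C/T), 20 (A/C), 22 (G/A), 25 (C/G), 27 (T/A), 28 (C/A), 30 (C/G), 38 (G/A).
There are 12 differences over 39 sites, so p = 12/39 = 0.308.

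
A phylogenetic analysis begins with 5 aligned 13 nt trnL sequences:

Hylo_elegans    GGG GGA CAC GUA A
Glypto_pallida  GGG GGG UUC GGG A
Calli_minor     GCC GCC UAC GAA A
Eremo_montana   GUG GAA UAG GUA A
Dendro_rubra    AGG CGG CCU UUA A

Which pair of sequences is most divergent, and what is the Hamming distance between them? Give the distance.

Pairwise Hamming distances:
  Hylo_elegans vs Glypto_pallida: 5
  Hylo_elegans vs Calli_minor: 6
  Hylo_elegans vs Eremo_montana: 4
  Hylo_elegans vs Dendro_rubra: 6
  Glypto_pallida vs Calli_minor: 7
  Glypto_pallida vs Eremo_montana: 7
  Glypto_pallida vs Dendro_rubra: 8
  Calli_minor vs Eremo_montana: 6
  Calli_minor vs Dendro_rubra: 11
  Eremo_montana vs Dendro_rubra: 9
The largest is 11, between Calli_minor and Dendro_rubra.

11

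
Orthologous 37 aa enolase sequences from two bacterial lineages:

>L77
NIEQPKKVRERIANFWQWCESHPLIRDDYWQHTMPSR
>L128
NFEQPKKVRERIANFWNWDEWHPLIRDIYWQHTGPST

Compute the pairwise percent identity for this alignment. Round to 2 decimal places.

Differing sites — 2:I/F; 17:Q/N; 19:C/D; 21:S/W; 28:D/I; 34:M/G; 37:R/T.
30 of the 37 sites match, so the percent identity is 30/37 × 100 = 81.08%.

81.08%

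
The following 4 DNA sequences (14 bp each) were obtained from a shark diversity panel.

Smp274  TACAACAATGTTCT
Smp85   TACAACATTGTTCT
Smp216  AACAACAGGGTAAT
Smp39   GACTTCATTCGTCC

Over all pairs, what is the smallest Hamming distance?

Pairwise Hamming distances:
  Smp274 vs Smp85: 1
  Smp274 vs Smp216: 5
  Smp274 vs Smp39: 7
  Smp85 vs Smp216: 5
  Smp85 vs Smp39: 6
  Smp216 vs Smp39: 10
The smallest is 1, between Smp274 and Smp85.

1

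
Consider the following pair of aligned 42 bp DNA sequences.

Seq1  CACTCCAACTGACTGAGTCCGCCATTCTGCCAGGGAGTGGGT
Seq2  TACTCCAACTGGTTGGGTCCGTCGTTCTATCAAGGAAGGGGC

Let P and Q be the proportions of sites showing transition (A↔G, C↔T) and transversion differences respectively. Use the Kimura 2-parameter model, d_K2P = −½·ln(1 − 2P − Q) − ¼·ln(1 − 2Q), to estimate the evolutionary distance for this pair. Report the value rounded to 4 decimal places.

0.4088

Mismatches occur at site 1 (C→T, transition), site 12 (A→G, transition), site 13 (C→T, transition), site 16 (A→G, transition), site 22 (C→T, transition), site 24 (A→G, transition), site 29 (G→A, transition), site 30 (C→T, transition), site 33 (G→A, transition), site 37 (G→A, transition), site 38 (T→G, transversion), site 42 (T→C, transition).
Of the 12 differences, 11 transitions and 1 transversion over 42 sites: P = 11/42 = 0.261905, Q = 1/42 = 0.023810.
d = −0.5·ln(0.452380) − 0.25·ln(0.952380) = −0.5·(-0.793233) − 0.25·(-0.048791) = 0.4088.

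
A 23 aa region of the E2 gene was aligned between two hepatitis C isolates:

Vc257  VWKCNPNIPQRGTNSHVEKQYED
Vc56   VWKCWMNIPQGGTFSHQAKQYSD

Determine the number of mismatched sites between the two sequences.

The sequences differ at positions 5 (N/W), 6 (P/M), 11 (R/G), 14 (N/F), 17 (V/Q), 18 (E/A), 22 (E/S).
That gives 7 mismatches out of 23 aligned sites, so the Hamming distance is 7.

7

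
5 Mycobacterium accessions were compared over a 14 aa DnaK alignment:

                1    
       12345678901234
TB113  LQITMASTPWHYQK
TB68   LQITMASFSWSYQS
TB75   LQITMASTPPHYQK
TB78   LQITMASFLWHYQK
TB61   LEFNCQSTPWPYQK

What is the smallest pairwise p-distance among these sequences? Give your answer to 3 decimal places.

Pairwise Hamming distances:
  TB113 vs TB68: 4
  TB113 vs TB75: 1
  TB113 vs TB78: 2
  TB113 vs TB61: 6
  TB68 vs TB75: 5
  TB68 vs TB78: 3
  TB68 vs TB61: 9
  TB75 vs TB78: 3
  TB75 vs TB61: 7
  TB78 vs TB61: 8
The smallest is 1 mismatch, between TB113 and TB75; p = 1/14 = 0.071.

0.071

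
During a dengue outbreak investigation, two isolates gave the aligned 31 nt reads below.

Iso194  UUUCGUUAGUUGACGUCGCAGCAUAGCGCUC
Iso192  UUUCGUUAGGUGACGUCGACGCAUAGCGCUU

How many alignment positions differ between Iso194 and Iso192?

4

Mismatches occur at site 10 (U/G), site 19 (C/A), site 20 (A/C), site 31 (C/U).
That gives 4 mismatches out of 31 aligned sites, so the Hamming distance is 4.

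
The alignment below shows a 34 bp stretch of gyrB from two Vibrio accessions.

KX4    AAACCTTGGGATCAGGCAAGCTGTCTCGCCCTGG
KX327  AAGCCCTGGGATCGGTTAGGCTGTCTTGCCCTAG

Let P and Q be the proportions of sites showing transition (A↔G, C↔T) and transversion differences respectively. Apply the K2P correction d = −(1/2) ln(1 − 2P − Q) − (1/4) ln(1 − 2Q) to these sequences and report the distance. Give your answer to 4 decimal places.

Mismatches occur at site 3 (A↔G, transition), site 6 (T↔C, transition), site 14 (A↔G, transition), site 16 (G↔T, transversion), site 17 (C↔T, transition), site 19 (A↔G, transition), site 27 (C↔T, transition), site 33 (G↔A, transition).
Of the 8 differences, 7 transitions and 1 transversion over 34 sites: P = 7/34 = 0.205882, Q = 1/34 = 0.029412.
d = −0.5·ln(0.558824) − 0.25·ln(0.941176) = −0.5·(-0.581921) − 0.25·(-0.060625) = 0.3061.

0.3061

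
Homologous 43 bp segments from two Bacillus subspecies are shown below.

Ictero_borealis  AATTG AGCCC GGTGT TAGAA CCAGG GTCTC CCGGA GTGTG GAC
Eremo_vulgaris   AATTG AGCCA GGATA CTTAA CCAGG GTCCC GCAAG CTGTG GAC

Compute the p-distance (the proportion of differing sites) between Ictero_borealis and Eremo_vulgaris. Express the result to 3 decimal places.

The sequences differ at positions 10 (C/A), 13 (T/A), 14 (G/T), 15 (T/A), 16 (T/C), 17 (A/T), 18 (G/T), 29 (T/C), 31 (C/G), 33 (G/A), 34 (G/A), 35 (A/G), 36 (G/C).
There are 13 differences over 43 sites, so p = 13/43 = 0.302.

0.302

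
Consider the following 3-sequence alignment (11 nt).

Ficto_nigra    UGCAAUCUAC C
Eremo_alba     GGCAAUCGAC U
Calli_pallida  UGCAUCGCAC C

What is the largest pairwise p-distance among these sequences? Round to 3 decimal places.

Pairwise Hamming distances:
  Ficto_nigra vs Eremo_alba: 3
  Ficto_nigra vs Calli_pallida: 4
  Eremo_alba vs Calli_pallida: 6
The largest is 6 mismatches, between Eremo_alba and Calli_pallida; p = 6/11 = 0.545.

0.545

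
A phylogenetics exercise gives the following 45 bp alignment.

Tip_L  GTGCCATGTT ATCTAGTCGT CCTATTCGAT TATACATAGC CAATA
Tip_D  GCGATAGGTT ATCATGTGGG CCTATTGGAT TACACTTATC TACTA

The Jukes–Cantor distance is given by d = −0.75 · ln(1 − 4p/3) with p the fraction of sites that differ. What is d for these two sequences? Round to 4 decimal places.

Differing sites — 2:T/C; 4:C/A; 5:C/T; 7:T/G; 14:T/A; 15:A/T; 18:C/G; 20:T/G; 27:C/G; 33:T/C; 36:A/T; 39:G/T; 41:C/T; 43:A/C.
p = 14/45 = 0.311111.
d = −0.75 · ln(1 − (4/3)·0.311111) = −0.75 · ln(0.585185) = −0.75 · (-0.535827) = 0.4019.

0.4019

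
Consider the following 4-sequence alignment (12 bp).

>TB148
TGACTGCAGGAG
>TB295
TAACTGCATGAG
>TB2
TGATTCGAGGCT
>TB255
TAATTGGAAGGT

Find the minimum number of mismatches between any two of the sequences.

2

Pairwise Hamming distances:
  TB148 vs TB295: 2
  TB148 vs TB2: 5
  TB148 vs TB255: 6
  TB295 vs TB2: 7
  TB295 vs TB255: 5
  TB2 vs TB255: 4
The smallest is 2, between TB148 and TB295.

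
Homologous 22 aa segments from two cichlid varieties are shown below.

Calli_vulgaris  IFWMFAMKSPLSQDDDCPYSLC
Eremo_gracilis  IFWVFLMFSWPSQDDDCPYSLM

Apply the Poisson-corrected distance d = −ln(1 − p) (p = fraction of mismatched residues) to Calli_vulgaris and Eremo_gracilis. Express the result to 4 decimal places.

The sequences differ at positions 4 (M/V), 6 (A/L), 8 (K/F), 10 (P/W), 11 (L/P), 22 (C/M).
p = 6/22 = 0.272727.
d = −ln(1 − 0.272727) = −ln(0.727273) = 0.3185.

0.3185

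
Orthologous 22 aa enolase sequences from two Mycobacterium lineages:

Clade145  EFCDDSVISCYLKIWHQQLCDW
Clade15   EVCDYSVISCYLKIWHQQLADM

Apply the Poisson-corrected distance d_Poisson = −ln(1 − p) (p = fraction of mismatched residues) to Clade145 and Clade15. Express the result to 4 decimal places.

0.2007

Differing sites — 2:F/V; 5:D/Y; 20:C/A; 22:W/M.
p = 4/22 = 0.181818.
d = −ln(1 − 0.181818) = −ln(0.818182) = 0.2007.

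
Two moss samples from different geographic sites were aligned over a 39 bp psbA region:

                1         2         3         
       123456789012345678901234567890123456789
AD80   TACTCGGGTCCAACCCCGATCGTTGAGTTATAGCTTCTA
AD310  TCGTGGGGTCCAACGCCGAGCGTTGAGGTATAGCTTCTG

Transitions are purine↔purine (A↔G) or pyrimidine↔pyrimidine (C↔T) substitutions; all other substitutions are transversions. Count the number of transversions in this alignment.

The sequences differ at positions 2 (A/C, transversion), 3 (C/G, transversion), 5 (C/G, transversion), 15 (C/G, transversion), 20 (T/G, transversion), 28 (T/G, transversion), 39 (A/G, transition).
Of the 7 differences, 1 transition and 6 transversions, so the answer is 6.

6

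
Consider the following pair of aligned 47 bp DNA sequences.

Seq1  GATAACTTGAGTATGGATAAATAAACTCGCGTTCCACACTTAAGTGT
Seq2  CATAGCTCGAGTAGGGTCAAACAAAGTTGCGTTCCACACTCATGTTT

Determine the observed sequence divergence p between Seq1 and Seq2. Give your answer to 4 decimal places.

The sequences differ at positions 1 (G/C), 5 (A/G), 8 (T/C), 14 (T/G), 17 (A/T), 18 (T/C), 22 (T/C), 26 (C/G), 28 (C/T), 41 (T/C), 43 (A/T), 46 (G/T).
There are 12 differences over 47 sites, so p = 12/47 = 0.2553.

0.2553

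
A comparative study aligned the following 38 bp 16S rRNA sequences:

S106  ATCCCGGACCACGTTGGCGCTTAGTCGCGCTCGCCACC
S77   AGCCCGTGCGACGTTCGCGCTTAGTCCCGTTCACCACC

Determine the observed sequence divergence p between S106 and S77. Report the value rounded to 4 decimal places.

The sequences differ at positions 2 (T/G), 7 (G/T), 8 (A/G), 10 (C/G), 16 (G/C), 27 (G/C), 30 (C/T), 33 (G/A).
There are 8 differences over 38 sites, so p = 8/38 = 0.2105.

0.2105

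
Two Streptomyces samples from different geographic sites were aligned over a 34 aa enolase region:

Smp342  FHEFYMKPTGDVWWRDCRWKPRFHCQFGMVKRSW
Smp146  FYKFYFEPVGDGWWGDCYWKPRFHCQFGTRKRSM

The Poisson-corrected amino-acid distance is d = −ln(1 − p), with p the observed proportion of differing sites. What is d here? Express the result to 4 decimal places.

0.3909

The sequences differ at positions 2 (H/Y), 3 (E/K), 6 (M/F), 7 (K/E), 9 (T/V), 12 (V/G), 15 (R/G), 18 (R/Y), 29 (M/T), 30 (V/R), 34 (W/M).
p = 11/34 = 0.323529.
d = −ln(1 − 0.323529) = −ln(0.676471) = 0.3909.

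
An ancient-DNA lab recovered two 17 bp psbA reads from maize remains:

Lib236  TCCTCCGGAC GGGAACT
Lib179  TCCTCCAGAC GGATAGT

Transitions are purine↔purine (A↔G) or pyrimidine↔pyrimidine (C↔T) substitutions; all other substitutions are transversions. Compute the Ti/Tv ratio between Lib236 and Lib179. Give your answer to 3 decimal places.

Mismatches occur at site 7 (G→A, transition), site 13 (G→A, transition), site 14 (A→T, transversion), site 16 (C→G, transversion).
Of the 4 differences, 2 transitions and 2 transversions, so Ti/Tv = 2/2 = 1.000.

1.000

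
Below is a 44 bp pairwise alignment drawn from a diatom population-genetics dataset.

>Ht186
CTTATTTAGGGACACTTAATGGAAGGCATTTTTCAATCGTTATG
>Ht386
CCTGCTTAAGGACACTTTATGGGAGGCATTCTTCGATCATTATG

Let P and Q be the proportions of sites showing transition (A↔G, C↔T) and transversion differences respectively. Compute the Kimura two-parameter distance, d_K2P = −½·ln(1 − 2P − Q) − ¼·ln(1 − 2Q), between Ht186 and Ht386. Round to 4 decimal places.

Mismatches occur at site 2 (T/C, transition), site 4 (A/G, transition), site 5 (T/C, transition), site 9 (G/A, transition), site 18 (A/T, transversion), site 23 (A/G, transition), site 31 (T/C, transition), site 35 (A/G, transition), site 39 (G/A, transition).
Of the 9 differences, 8 transitions and 1 transversion over 44 sites: P = 8/44 = 0.181818, Q = 1/44 = 0.022727.
d = −0.5·ln(0.613637) − 0.25·ln(0.954546) = −0.5·(-0.488352) − 0.25·(-0.046519) = 0.2558.

0.2558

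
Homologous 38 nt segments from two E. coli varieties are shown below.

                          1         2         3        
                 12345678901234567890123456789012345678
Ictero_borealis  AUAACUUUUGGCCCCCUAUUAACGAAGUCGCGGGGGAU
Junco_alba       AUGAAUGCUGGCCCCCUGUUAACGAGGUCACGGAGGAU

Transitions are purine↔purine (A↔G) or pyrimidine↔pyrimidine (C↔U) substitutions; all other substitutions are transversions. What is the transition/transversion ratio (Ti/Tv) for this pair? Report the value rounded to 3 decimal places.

3.000

Mismatches occur at site 3 (A→G, transition), site 5 (C→A, transversion), site 7 (U→G, transversion), site 8 (U→C, transition), site 18 (A→G, transition), site 26 (A→G, transition), site 30 (G→A, transition), site 34 (G→A, transition).
Of the 8 differences, 6 transitions and 2 transversions, so Ti/Tv = 6/2 = 3.000.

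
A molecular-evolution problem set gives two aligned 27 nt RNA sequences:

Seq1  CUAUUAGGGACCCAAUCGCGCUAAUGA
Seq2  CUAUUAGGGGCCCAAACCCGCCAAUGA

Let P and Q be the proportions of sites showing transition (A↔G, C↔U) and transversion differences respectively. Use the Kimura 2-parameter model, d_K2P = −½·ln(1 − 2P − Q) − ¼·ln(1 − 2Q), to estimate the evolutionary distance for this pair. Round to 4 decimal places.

0.1657

Differing sites — 10:A/G (Ti); 16:U/A (Tv); 18:G/C (Tv); 22:U/C (Ti).
Of the 4 differences, 2 transitions and 2 transversions over 27 sites: P = 2/27 = 0.074074, Q = 2/27 = 0.074074.
d = −0.5·ln(0.777778) − 0.25·ln(0.851852) = −0.5·(-0.251314) − 0.25·(-0.160342) = 0.1657.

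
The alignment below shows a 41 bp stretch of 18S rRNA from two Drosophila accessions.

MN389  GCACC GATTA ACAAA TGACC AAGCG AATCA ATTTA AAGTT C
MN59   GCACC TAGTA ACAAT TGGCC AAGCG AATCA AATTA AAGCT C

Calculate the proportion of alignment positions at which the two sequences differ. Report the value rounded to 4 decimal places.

0.1463

Mismatches occur at site 6 (G↔T), site 8 (T↔G), site 15 (A↔T), site 18 (A↔G), site 32 (T↔A), site 39 (T↔C).
There are 6 differences over 41 sites, so p = 6/41 = 0.1463.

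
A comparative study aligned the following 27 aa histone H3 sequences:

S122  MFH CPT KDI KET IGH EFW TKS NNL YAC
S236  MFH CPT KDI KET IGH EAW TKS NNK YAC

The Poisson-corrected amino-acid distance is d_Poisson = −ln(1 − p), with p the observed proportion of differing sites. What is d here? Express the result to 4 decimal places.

0.0770

Mismatches occur at site 17 (F/A), site 24 (L/K).
p = 2/27 = 0.074074.
d = −ln(1 − 0.074074) = −ln(0.925926) = 0.0770.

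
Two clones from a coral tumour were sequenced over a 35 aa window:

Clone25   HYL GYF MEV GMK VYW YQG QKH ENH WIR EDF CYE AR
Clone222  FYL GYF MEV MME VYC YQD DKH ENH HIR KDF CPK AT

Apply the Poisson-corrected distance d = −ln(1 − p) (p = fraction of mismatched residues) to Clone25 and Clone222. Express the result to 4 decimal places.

0.3773

The sequences differ at positions 1 (H/F), 10 (G/M), 12 (K/E), 15 (W/C), 18 (G/D), 19 (Q/D), 25 (W/H), 28 (E/K), 32 (Y/P), 33 (E/K), 35 (R/T).
p = 11/35 = 0.314286.
d = −ln(1 − 0.314286) = −ln(0.685714) = 0.3773.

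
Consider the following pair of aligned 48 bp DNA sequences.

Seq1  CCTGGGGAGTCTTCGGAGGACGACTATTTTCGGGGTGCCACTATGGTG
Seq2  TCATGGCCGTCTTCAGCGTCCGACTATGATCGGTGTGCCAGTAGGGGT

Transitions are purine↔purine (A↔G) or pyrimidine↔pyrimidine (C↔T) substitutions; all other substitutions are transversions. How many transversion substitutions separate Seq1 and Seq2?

The sequences differ at positions 1 (C/T, transition), 3 (T/A, transversion), 4 (G/T, transversion), 7 (G/C, transversion), 8 (A/C, transversion), 15 (G/A, transition), 17 (A/C, transversion), 19 (G/T, transversion), 20 (A/C, transversion), 28 (T/G, transversion), 29 (T/A, transversion), 34 (G/T, transversion), 41 (C/G, transversion), 44 (T/G, transversion), 47 (T/G, transversion), 48 (G/T, transversion).
Of the 16 differences, 2 transitions and 14 transversions, so the answer is 14.

14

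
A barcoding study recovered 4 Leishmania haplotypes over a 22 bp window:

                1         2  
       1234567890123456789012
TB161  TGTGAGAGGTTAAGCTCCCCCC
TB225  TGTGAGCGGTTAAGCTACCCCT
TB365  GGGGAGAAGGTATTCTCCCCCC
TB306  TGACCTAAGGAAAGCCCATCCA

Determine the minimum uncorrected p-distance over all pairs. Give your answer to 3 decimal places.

0.136

Pairwise Hamming distances:
  TB161 vs TB225: 3
  TB161 vs TB365: 6
  TB161 vs TB306: 11
  TB225 vs TB365: 9
  TB225 vs TB306: 13
  TB365 vs TB306: 12
The smallest is 3 mismatches, between TB161 and TB225; p = 3/22 = 0.136.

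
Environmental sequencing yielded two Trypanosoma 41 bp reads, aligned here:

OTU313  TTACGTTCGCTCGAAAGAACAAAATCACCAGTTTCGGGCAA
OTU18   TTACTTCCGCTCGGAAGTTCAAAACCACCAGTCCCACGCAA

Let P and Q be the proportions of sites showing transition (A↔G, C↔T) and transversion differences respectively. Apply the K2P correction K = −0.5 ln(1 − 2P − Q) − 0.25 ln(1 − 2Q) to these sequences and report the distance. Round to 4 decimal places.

0.3016

The sequences differ at positions 5 (G/T, transversion), 7 (T/C, transition), 14 (A/G, transition), 18 (A/T, transversion), 19 (A/T, transversion), 25 (T/C, transition), 33 (T/C, transition), 34 (T/C, transition), 36 (G/A, transition), 37 (G/C, transversion).
Of the 10 differences, 6 transitions and 4 transversions over 41 sites: P = 6/41 = 0.146341, Q = 4/41 = 0.097561.
d = −0.5·ln(0.609757) − 0.25·ln(0.804878) = −0.5·(-0.494695) − 0.25·(-0.217065) = 0.3016.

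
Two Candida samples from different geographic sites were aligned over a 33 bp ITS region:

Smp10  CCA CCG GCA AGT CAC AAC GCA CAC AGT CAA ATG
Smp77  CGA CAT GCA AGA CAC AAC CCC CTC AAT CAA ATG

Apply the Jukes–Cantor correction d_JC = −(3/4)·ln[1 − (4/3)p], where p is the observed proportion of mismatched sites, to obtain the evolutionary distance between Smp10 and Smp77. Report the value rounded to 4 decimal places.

The sequences differ at positions 2 (C/G), 5 (C/A), 6 (G/T), 12 (T/A), 19 (G/C), 21 (A/C), 23 (A/T), 26 (G/A).
p = 8/33 = 0.242424.
d = −0.75 · ln(1 − (4/3)·0.242424) = −0.75 · ln(0.676768) = −0.75 · (-0.390427) = 0.2928.

0.2928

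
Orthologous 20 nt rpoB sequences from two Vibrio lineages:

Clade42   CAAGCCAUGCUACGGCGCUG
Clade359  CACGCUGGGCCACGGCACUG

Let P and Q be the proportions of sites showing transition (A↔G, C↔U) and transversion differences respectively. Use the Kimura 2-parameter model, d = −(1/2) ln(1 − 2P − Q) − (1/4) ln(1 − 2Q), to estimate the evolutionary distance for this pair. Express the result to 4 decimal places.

0.4024

The sequences differ at positions 3 (A/C, transversion), 6 (C/U, transition), 7 (A/G, transition), 8 (U/G, transversion), 11 (U/C, transition), 17 (G/A, transition).
Of the 6 differences, 4 transitions and 2 transversions over 20 sites: P = 4/20 = 0.200000, Q = 2/20 = 0.100000.
d = −0.5·ln(0.500000) − 0.25·ln(0.800000) = −0.5·(-0.693147) − 0.25·(-0.223144) = 0.4024.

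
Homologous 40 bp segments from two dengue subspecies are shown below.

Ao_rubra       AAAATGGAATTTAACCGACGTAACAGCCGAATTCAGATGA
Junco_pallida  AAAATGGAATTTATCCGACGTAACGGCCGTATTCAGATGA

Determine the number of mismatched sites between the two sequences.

The sequences differ at positions 14 (A/T), 25 (A/G), 30 (A/T).
That gives 3 mismatches out of 40 aligned sites, so the Hamming distance is 3.

3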